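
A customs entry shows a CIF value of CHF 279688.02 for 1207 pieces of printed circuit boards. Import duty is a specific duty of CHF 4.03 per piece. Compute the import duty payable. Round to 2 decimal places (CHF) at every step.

Import duty = 1207 × 4.03 = 4864.21

Import duty: CHF 4864.21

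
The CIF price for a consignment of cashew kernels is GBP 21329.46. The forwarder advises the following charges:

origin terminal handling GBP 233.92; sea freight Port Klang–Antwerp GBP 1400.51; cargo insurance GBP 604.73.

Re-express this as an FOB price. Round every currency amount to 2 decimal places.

Not relevant to the conversion: origin terminal — on the seller under both CIF and FOB; already in the CIF price and stays in the FOB price.
From CIF to FOB, the seller no longer bears: freight, insurance.
FOB price = 21329.46 − 1400.51 − 604.73 = 19324.22

FOB price: GBP 19324.22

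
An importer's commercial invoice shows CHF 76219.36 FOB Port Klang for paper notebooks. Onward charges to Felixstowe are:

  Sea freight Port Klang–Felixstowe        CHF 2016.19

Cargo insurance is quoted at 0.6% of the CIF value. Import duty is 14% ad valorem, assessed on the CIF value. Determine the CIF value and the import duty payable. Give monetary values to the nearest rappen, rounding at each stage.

Let C be the CIF value. C = FOB price + freight + 0.6% × C
C − 0.6% × C = 76219.36 + 2016.19
0.994 × C = 78235.55
C = 78235.55 / 0.994 = 78707.80
Insurance premium = 0.6% × 78707.80 = 472.25
Import duty = 78707.80 × 14% = 11019.09

CIF value: CHF 78707.80; import duty: CHF 11019.09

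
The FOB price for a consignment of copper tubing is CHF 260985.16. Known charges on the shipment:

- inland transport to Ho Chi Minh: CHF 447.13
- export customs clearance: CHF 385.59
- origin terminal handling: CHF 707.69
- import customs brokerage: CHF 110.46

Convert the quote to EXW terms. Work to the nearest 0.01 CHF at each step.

Not relevant to the conversion: brokerage — on the buyer under both terms; not part of either seller's price.
From FOB to EXW, the seller no longer bears: inland to port, export clearance, origin terminal.
EXW price = 260985.16 − 447.13 − 385.59 − 707.69 = 259444.75

EXW price: CHF 259444.75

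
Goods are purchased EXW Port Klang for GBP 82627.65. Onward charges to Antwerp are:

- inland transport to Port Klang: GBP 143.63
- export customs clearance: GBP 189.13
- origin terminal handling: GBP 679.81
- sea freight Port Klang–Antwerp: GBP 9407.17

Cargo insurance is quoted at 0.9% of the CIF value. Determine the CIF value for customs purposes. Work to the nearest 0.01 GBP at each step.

CIF value: GBP 93892.42

Let C be the CIF value. C = EXW price + pre-shipment costs + freight + 0.9% × C
C − 0.9% × C = 82627.65 + 143.63 + 189.13 + 679.81 + 9407.17
0.991 × C = 93047.39
C = 93047.39 / 0.991 = 93892.42
Insurance premium = 0.9% × 93892.42 = 845.03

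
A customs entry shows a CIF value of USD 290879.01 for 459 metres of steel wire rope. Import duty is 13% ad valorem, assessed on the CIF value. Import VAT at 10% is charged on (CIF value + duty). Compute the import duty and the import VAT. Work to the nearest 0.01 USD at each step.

Import duty = 290879.01 × 13% = 37814.27
VAT base = CIF + duty = 290879.01 + 37814.27 = 328693.28
Import VAT = 328693.28 × 10% = 32869.33

Import duty: USD 37814.27; import VAT: USD 32869.33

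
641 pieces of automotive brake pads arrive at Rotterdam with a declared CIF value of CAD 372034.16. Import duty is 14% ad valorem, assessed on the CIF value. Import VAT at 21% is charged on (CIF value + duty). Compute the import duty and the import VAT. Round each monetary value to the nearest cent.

Import duty: CAD 52084.78; import VAT: CAD 89064.98

Import duty = 372034.16 × 14% = 52084.78
VAT base = CIF + duty = 372034.16 + 52084.78 = 424118.94
Import VAT = 424118.94 × 21% = 89064.98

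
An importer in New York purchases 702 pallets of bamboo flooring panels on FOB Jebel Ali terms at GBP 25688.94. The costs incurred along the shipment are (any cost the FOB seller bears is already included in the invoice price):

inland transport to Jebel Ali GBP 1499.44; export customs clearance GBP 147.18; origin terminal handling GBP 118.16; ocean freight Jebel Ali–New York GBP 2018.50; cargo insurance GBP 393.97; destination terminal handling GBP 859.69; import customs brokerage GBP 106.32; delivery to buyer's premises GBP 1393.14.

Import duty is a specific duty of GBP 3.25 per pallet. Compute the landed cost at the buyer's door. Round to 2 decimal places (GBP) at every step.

FOB: the seller bears costs until goods are on board at the origin port; the buyer bears freight, insurance and all costs thereafter.
Already in the invoice (seller's account under FOB): inland to port, export clearance, origin terminal — exclude.
CIF value = FOB price + freight + insurance = 25688.94 + 2018.50 + 393.97 = 28101.41
Import duty = 702 × 3.25 = 2281.50
Buyer bears: freight 2018.50 + insurance 393.97 + destination terminal 859.69 + brokerage 106.32 + delivery 1393.14 + duty 2281.50 = 7053.12
Landed cost = invoice 25688.94 + 7053.12 = 32742.06

Total landed cost: GBP 32742.06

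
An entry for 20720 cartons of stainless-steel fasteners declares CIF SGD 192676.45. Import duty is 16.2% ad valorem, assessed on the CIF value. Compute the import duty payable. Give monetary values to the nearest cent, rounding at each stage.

Import duty: SGD 31213.58

Import duty = 192676.45 × 16.2% = 31213.58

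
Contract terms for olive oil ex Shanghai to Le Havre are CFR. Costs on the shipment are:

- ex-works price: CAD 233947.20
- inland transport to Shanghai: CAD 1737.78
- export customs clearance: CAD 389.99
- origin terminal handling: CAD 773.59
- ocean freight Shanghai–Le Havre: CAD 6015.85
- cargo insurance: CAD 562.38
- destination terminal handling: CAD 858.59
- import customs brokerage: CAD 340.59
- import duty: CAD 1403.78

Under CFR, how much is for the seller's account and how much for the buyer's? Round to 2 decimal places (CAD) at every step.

Seller: CAD 242864.41; buyer: CAD 3165.34

CFR: the seller pays costs through ocean freight to the destination port, but not insurance.
Seller's account: goods 233947.20 + inland to port 1737.78 + export clearance 389.99 + origin terminal 773.59 + freight 6015.85 = 242864.41
Buyer's account: insurance 562.38 + destination terminal 858.59 + brokerage 340.59 + duty 1403.78 = 3165.34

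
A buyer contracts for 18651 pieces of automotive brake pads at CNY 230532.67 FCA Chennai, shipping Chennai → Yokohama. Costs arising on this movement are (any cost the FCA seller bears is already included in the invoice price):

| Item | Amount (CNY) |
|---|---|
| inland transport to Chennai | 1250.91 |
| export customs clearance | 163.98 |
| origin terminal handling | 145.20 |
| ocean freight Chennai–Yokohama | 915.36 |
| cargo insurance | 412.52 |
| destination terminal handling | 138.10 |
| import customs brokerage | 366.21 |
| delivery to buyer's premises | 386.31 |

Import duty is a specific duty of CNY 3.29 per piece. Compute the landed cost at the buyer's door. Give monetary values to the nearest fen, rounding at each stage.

Total landed cost: CNY 294258.16

FCA: the seller delivers export-cleared goods to the carrier; the buyer bears costs from that point.
Already in the invoice (seller's account under FCA): inland to port, export clearance — exclude.
CIF value = FCA price + origin terminal + freight + insurance = 230532.67 + 145.20 + 915.36 + 412.52 = 232005.75
Import duty = 18651 × 3.29 = 61361.79
Buyer bears: origin terminal 145.20 + freight 915.36 + insurance 412.52 + destination terminal 138.10 + brokerage 366.21 + delivery 386.31 + duty 61361.79 = 63725.49
Landed cost = invoice 230532.67 + 63725.49 = 294258.16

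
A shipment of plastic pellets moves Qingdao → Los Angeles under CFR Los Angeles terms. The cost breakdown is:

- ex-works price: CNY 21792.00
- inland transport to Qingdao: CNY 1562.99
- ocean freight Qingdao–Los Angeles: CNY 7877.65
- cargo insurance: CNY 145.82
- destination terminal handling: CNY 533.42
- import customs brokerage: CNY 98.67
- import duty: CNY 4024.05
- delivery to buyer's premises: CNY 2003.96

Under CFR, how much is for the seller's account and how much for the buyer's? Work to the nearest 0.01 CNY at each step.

Seller: CNY 31232.64; buyer: CNY 6805.92

CFR: the seller pays costs through ocean freight to the destination port, but not insurance.
Seller's account: goods 21792.00 + inland to port 1562.99 + freight 7877.65 = 31232.64
Buyer's account: insurance 145.82 + destination terminal 533.42 + brokerage 98.67 + duty 4024.05 + delivery 2003.96 = 6805.92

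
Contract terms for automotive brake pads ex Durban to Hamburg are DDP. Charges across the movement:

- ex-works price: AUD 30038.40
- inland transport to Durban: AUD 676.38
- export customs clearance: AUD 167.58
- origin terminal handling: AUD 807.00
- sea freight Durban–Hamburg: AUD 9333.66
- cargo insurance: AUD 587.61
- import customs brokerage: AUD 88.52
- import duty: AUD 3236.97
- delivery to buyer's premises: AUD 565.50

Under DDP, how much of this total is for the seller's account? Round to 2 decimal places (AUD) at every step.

Seller's account: AUD 45501.62

DDP: the seller bears all costs including import duty.
Seller's account: goods 30038.40 + inland to port 676.38 + export clearance 167.58 + origin terminal 807.00 + freight 9333.66 + insurance 587.61 + brokerage 88.52 + duty 3236.97 + delivery 565.50 = 45501.62
Buyer's account: 0.00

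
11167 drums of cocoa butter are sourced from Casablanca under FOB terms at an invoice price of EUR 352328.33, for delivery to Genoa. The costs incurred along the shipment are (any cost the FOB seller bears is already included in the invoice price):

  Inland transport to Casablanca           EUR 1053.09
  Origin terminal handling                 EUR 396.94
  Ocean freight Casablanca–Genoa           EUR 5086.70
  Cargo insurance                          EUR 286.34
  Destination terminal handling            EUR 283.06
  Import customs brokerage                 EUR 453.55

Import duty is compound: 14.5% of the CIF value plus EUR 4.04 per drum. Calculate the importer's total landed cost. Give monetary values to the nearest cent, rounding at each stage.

Total landed cost: EUR 455419.36

FOB: the seller bears costs until goods are on board at the origin port; the buyer bears freight, insurance and all costs thereafter.
Already in the invoice (seller's account under FOB): inland to port, origin terminal — exclude.
CIF value = FOB price + freight + insurance = 352328.33 + 5086.70 + 286.34 = 357701.37
Ad valorem component: 357701.37 × 14.5% = 51866.70
Specific component: 11167 × 4.04 = 45114.68
Import duty = 51866.70 + 45114.68 = 96981.38
Buyer bears: freight 5086.70 + insurance 286.34 + destination terminal 283.06 + brokerage 453.55 + duty 96981.38 = 103091.03
Landed cost = invoice 352328.33 + 103091.03 = 455419.36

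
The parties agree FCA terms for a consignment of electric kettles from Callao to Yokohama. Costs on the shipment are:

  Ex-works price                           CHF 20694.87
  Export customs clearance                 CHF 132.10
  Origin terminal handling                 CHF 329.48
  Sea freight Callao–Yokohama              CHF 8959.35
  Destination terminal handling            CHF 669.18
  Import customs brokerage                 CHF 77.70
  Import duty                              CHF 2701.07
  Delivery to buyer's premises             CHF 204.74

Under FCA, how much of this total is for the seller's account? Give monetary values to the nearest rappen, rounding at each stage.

Seller's account: CHF 20826.97

FCA: the seller delivers export-cleared goods to the carrier; the buyer bears costs from that point.
Seller's account: goods 20694.87 + export clearance 132.10 = 20826.97
Buyer's account: origin terminal 329.48 + freight 8959.35 + destination terminal 669.18 + brokerage 77.70 + duty 2701.07 + delivery 204.74 = 12941.52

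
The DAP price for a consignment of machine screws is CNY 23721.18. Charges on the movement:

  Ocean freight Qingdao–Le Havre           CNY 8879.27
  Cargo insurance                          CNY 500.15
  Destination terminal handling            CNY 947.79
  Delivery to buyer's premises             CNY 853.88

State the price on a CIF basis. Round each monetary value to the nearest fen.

CIF price: CNY 21919.51

Not relevant to the conversion: insurance, freight — on the seller under both DAP and CIF; already in the DAP price and stays in the CIF price.
From DAP to CIF, the seller no longer bears: destination terminal, delivery.
CIF price = 23721.18 − 947.79 − 853.88 = 21919.51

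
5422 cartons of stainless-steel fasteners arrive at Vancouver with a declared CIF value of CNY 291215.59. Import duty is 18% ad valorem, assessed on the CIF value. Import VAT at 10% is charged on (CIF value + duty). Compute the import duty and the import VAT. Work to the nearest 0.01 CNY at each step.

Import duty: CNY 52418.81; import VAT: CNY 34363.44

Import duty = 291215.59 × 18% = 52418.81
VAT base = CIF + duty = 291215.59 + 52418.81 = 343634.40
Import VAT = 343634.40 × 10% = 34363.44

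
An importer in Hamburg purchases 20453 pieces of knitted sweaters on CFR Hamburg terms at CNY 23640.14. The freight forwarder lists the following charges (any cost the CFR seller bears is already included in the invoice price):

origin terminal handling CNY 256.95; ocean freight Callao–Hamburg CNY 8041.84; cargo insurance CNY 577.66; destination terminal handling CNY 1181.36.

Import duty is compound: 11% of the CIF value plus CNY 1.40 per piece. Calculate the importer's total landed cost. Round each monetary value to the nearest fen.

CFR: the seller pays costs through ocean freight to the destination port, but not insurance.
Already in the invoice (seller's account under CFR): origin terminal, freight — exclude.
CIF value = CFR price + insurance = 23640.14 + 577.66 = 24217.80
Ad valorem component: 24217.80 × 11% = 2663.96
Specific component: 20453 × 1.40 = 28634.20
Import duty = 2663.96 + 28634.20 = 31298.16
Buyer bears: insurance 577.66 + destination terminal 1181.36 + duty 31298.16 = 33057.18
Landed cost = invoice 23640.14 + 33057.18 = 56697.32

Total landed cost: CNY 56697.32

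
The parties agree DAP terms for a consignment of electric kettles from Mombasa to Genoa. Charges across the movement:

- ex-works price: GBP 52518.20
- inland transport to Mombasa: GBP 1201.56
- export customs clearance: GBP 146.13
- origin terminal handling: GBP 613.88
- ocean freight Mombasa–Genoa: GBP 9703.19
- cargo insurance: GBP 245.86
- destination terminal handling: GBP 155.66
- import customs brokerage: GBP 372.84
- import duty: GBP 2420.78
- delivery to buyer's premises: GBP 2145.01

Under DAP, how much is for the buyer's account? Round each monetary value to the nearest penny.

DAP: the seller bears all costs to the named destination except import duty and clearance.
Seller's account: goods 52518.20 + inland to port 1201.56 + export clearance 146.13 + origin terminal 613.88 + freight 9703.19 + insurance 245.86 + destination terminal 155.66 + delivery 2145.01 = 66729.49
Buyer's account: brokerage 372.84 + duty 2420.78 = 2793.62

Buyer's account: GBP 2793.62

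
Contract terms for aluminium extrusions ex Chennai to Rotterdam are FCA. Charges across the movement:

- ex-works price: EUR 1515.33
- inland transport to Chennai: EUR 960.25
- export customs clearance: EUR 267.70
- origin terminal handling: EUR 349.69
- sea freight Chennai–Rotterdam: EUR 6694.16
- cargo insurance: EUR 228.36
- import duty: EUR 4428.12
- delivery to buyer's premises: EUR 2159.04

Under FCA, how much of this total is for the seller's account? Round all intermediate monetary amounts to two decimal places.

FCA: the seller delivers export-cleared goods to the carrier; the buyer bears costs from that point.
Seller's account: goods 1515.33 + inland to port 960.25 + export clearance 267.70 = 2743.28
Buyer's account: origin terminal 349.69 + freight 6694.16 + insurance 228.36 + duty 4428.12 + delivery 2159.04 = 13859.37

Seller's account: EUR 2743.28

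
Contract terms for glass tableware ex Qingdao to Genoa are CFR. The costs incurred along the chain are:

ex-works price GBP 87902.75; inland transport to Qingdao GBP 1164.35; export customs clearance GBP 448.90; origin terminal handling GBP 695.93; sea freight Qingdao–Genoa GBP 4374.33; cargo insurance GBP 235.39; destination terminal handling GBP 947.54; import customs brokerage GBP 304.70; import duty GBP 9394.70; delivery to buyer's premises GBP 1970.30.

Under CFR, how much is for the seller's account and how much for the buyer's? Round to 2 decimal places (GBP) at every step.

Seller: GBP 94586.26; buyer: GBP 12852.63

CFR: the seller pays costs through ocean freight to the destination port, but not insurance.
Seller's account: goods 87902.75 + inland to port 1164.35 + export clearance 448.90 + origin terminal 695.93 + freight 4374.33 = 94586.26
Buyer's account: insurance 235.39 + destination terminal 947.54 + brokerage 304.70 + duty 9394.70 + delivery 1970.30 = 12852.63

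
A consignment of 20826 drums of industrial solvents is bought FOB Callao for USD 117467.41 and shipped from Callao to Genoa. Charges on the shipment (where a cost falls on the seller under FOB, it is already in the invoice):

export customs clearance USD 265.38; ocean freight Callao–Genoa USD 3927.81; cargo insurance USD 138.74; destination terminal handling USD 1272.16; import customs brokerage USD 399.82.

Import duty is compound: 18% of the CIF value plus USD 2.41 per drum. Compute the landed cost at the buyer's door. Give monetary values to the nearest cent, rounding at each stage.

Total landed cost: USD 195272.71

FOB: the seller bears costs until goods are on board at the origin port; the buyer bears freight, insurance and all costs thereafter.
Already in the invoice (seller's account under FOB): export clearance — exclude.
CIF value = FOB price + freight + insurance = 117467.41 + 3927.81 + 138.74 = 121533.96
Ad valorem component: 121533.96 × 18% = 21876.11
Specific component: 20826 × 2.41 = 50190.66
Import duty = 21876.11 + 50190.66 = 72066.77
Buyer bears: freight 3927.81 + insurance 138.74 + destination terminal 1272.16 + brokerage 399.82 + duty 72066.77 = 77805.30
Landed cost = invoice 117467.41 + 77805.30 = 195272.71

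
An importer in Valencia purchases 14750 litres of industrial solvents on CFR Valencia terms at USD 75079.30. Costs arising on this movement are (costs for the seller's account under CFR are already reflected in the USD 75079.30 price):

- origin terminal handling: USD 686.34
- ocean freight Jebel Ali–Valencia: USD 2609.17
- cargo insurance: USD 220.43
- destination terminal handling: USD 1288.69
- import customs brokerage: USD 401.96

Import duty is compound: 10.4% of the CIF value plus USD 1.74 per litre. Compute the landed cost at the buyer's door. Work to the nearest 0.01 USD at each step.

Total landed cost: USD 110486.55

CFR: the seller pays costs through ocean freight to the destination port, but not insurance.
Already in the invoice (seller's account under CFR): origin terminal, freight — exclude.
CIF value = CFR price + insurance = 75079.30 + 220.43 = 75299.73
Ad valorem component: 75299.73 × 10.4% = 7831.17
Specific component: 14750 × 1.74 = 25665.00
Import duty = 7831.17 + 25665.00 = 33496.17
Buyer bears: insurance 220.43 + destination terminal 1288.69 + brokerage 401.96 + duty 33496.17 = 35407.25
Landed cost = invoice 75079.30 + 35407.25 = 110486.55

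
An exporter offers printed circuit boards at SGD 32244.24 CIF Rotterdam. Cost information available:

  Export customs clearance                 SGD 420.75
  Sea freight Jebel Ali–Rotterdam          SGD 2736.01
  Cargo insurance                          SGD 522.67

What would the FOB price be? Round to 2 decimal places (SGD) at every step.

Not relevant to the conversion: export clearance — on the seller under both CIF and FOB; already in the CIF price and stays in the FOB price.
From CIF to FOB, the seller no longer bears: freight, insurance.
FOB price = 32244.24 − 2736.01 − 522.67 = 28985.56

FOB price: SGD 28985.56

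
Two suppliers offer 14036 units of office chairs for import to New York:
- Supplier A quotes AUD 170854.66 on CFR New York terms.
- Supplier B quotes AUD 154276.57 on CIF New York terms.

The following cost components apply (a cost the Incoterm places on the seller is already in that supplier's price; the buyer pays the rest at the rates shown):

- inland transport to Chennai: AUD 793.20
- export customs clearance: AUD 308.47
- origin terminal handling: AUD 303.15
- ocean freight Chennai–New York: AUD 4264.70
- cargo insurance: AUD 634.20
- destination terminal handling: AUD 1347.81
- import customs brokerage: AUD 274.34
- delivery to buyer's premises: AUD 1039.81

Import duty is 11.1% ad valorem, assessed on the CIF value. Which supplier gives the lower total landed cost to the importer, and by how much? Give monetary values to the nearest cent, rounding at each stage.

Supplier A (CFR):
CIF value = CFR price + insurance = 170854.66 + 634.20 = 171488.86
Import duty = 171488.86 × 11.1% = 19035.26
Buyer bears (A): 634.20 + 1347.81 + 274.34 + 1039.81 = 3296.16
Landed cost (A) = invoice 170854.66 + 3296.16 + duty 19035.26 = 193186.08
Supplier B (CIF):
The CIF price already equals the CIF value: 154276.57
Import duty = 154276.57 × 11.1% = 17124.70
Buyer bears (B): 1347.81 + 274.34 + 1039.81 = 2661.96
Landed cost (B) = invoice 154276.57 + 2661.96 + duty 17124.70 = 174063.23
Difference = |193186.08 − 174063.23| = 19122.85

Supplier B is cheaper by AUD 19122.85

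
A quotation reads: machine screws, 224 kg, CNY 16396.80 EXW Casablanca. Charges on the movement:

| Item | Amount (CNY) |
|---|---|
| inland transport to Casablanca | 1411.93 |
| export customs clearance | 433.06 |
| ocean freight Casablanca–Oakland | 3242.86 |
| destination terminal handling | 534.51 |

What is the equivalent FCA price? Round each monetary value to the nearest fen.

Not relevant to the conversion: freight, destination terminal — on the buyer under both terms; not part of either seller's price.
From EXW to FCA, the seller additionally bears: inland to port, export clearance.
FCA price = 16396.80 + 1411.93 + 433.06 = 18241.79

FCA price: CNY 18241.79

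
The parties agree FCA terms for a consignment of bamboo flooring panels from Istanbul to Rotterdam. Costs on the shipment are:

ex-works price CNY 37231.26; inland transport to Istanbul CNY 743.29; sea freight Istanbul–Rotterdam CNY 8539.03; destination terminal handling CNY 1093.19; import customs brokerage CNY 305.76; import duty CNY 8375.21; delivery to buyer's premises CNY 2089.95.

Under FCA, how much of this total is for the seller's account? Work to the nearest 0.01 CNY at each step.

Seller's account: CNY 37974.55

FCA: the seller delivers export-cleared goods to the carrier; the buyer bears costs from that point.
Seller's account: goods 37231.26 + inland to port 743.29 = 37974.55
Buyer's account: freight 8539.03 + destination terminal 1093.19 + brokerage 305.76 + duty 8375.21 + delivery 2089.95 = 20403.14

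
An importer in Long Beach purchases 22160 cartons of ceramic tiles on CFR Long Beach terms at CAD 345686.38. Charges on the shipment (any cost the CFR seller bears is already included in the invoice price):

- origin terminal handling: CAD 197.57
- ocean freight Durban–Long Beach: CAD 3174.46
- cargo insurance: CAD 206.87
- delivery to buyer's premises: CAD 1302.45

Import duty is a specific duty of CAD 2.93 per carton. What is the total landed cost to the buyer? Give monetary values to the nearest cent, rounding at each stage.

Total landed cost: CAD 412124.50

CFR: the seller pays costs through ocean freight to the destination port, but not insurance.
Already in the invoice (seller's account under CFR): origin terminal, freight — exclude.
CIF value = CFR price + insurance = 345686.38 + 206.87 = 345893.25
Import duty = 22160 × 2.93 = 64928.80
Buyer bears: insurance 206.87 + delivery 1302.45 + duty 64928.80 = 66438.12
Landed cost = invoice 345686.38 + 66438.12 = 412124.50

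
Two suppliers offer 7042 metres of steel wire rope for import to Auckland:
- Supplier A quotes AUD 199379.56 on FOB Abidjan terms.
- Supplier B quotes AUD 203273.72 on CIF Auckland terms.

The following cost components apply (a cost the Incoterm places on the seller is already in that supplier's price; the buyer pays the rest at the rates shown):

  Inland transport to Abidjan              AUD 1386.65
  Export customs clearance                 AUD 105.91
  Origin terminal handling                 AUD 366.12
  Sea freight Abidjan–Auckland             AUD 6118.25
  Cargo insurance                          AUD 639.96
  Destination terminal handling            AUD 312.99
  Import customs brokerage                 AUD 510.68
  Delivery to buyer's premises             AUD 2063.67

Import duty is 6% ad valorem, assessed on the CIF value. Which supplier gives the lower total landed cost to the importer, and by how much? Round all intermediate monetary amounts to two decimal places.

Supplier A (FOB):
CIF value = FOB price + freight + insurance = 199379.56 + 6118.25 + 639.96 = 206137.77
Import duty = 206137.77 × 6% = 12368.27
Buyer bears (A): 6118.25 + 639.96 + 312.99 + 510.68 + 2063.67 = 9645.55
Landed cost (A) = invoice 199379.56 + 9645.55 + duty 12368.27 = 221393.38
Supplier B (CIF):
The CIF price already equals the CIF value: 203273.72
Import duty = 203273.72 × 6% = 12196.42
Buyer bears (B): 312.99 + 510.68 + 2063.67 = 2887.34
Landed cost (B) = invoice 203273.72 + 2887.34 + duty 12196.42 = 218357.48
Difference = |221393.38 − 218357.48| = 3035.90

Supplier B is cheaper by AUD 3035.90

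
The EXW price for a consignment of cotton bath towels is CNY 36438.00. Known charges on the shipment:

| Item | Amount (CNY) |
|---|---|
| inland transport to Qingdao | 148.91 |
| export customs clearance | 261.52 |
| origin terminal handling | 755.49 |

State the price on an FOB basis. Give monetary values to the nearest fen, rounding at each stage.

From EXW to FOB, the seller additionally bears: inland to port, export clearance, origin terminal.
FOB price = 36438.00 + 148.91 + 261.52 + 755.49 = 37603.92

FOB price: CNY 37603.92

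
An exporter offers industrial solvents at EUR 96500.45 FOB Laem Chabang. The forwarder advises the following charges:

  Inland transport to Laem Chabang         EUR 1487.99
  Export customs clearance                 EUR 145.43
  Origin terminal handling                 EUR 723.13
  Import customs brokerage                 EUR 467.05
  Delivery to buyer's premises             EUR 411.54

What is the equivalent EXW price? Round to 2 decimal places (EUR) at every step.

Not relevant to the conversion: delivery, brokerage — on the buyer under both terms; not part of either seller's price.
From FOB to EXW, the seller no longer bears: inland to port, export clearance, origin terminal.
EXW price = 96500.45 − 1487.99 − 145.43 − 723.13 = 94143.90

EXW price: EUR 94143.90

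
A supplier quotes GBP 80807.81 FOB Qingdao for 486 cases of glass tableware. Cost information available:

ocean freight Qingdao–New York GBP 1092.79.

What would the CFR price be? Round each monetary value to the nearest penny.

CFR price: GBP 81900.60

From FOB to CFR, the seller additionally bears: freight.
CFR price = 80807.81 + 1092.79 = 81900.60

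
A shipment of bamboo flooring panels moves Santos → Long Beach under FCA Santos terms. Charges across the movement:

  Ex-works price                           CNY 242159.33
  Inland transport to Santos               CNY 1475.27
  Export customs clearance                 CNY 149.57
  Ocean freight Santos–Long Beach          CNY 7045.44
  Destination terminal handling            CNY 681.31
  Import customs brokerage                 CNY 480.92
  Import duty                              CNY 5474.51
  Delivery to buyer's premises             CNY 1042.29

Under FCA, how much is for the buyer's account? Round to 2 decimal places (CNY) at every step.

FCA: the seller delivers export-cleared goods to the carrier; the buyer bears costs from that point.
Seller's account: goods 242159.33 + inland to port 1475.27 + export clearance 149.57 = 243784.17
Buyer's account: freight 7045.44 + destination terminal 681.31 + brokerage 480.92 + duty 5474.51 + delivery 1042.29 = 14724.47

Buyer's account: CNY 14724.47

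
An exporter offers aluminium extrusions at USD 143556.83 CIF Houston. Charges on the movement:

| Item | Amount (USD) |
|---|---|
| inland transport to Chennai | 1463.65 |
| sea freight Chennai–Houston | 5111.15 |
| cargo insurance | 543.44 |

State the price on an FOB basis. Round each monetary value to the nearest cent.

FOB price: USD 137902.24

Not relevant to the conversion: inland to port — on the seller under both CIF and FOB; already in the CIF price and stays in the FOB price.
From CIF to FOB, the seller no longer bears: freight, insurance.
FOB price = 143556.83 − 5111.15 − 543.44 = 137902.24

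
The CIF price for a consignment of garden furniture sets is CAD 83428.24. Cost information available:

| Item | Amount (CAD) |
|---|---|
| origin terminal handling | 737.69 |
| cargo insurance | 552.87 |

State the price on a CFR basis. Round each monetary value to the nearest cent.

Not relevant to the conversion: origin terminal — on the seller under both CIF and CFR; already in the CIF price and stays in the CFR price.
From CIF to CFR, the seller no longer bears: insurance.
CFR price = 83428.24 − 552.87 = 82875.37

CFR price: CAD 82875.37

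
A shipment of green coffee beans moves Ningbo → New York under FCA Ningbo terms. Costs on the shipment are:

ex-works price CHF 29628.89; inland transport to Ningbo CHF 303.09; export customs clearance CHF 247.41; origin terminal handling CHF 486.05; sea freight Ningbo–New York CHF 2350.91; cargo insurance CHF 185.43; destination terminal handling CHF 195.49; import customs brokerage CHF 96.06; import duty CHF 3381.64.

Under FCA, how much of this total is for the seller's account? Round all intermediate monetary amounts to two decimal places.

FCA: the seller delivers export-cleared goods to the carrier; the buyer bears costs from that point.
Seller's account: goods 29628.89 + inland to port 303.09 + export clearance 247.41 = 30179.39
Buyer's account: origin terminal 486.05 + freight 2350.91 + insurance 185.43 + destination terminal 195.49 + brokerage 96.06 + duty 3381.64 = 6695.58

Seller's account: CHF 30179.39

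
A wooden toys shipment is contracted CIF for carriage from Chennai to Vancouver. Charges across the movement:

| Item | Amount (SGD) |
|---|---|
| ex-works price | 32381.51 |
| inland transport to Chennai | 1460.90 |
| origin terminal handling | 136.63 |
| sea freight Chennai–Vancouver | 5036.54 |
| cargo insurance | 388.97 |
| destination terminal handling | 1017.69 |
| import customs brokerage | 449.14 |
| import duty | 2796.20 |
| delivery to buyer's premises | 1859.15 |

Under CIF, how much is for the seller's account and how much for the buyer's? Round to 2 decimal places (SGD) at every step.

Seller: SGD 39404.55; buyer: SGD 6122.18

CIF: the seller pays costs through ocean freight and marine insurance to the destination port.
Seller's account: goods 32381.51 + inland to port 1460.90 + origin terminal 136.63 + freight 5036.54 + insurance 388.97 = 39404.55
Buyer's account: destination terminal 1017.69 + brokerage 449.14 + duty 2796.20 + delivery 1859.15 = 6122.18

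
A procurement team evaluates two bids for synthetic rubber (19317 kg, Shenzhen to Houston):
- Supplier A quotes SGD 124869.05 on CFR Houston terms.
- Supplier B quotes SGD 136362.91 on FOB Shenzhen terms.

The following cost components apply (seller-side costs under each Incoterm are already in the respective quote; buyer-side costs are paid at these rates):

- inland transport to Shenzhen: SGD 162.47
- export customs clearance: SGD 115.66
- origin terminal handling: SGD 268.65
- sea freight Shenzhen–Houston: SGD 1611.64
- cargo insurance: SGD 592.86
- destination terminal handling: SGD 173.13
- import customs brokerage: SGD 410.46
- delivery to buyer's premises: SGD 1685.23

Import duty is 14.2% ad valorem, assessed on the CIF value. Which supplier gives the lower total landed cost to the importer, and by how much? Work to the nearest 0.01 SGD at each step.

Supplier A (CFR):
CIF value = CFR price + insurance = 124869.05 + 592.86 = 125461.91
Import duty = 125461.91 × 14.2% = 17815.59
Buyer bears (A): 592.86 + 173.13 + 410.46 + 1685.23 = 2861.68
Landed cost (A) = invoice 124869.05 + 2861.68 + duty 17815.59 = 145546.32
Supplier B (FOB):
CIF value = FOB price + freight + insurance = 136362.91 + 1611.64 + 592.86 = 138567.41
Import duty = 138567.41 × 14.2% = 19676.57
Buyer bears (B): 1611.64 + 592.86 + 173.13 + 410.46 + 1685.23 = 4473.32
Landed cost (B) = invoice 136362.91 + 4473.32 + duty 19676.57 = 160512.80
Difference = |145546.32 − 160512.80| = 14966.48

Supplier A is cheaper by SGD 14966.48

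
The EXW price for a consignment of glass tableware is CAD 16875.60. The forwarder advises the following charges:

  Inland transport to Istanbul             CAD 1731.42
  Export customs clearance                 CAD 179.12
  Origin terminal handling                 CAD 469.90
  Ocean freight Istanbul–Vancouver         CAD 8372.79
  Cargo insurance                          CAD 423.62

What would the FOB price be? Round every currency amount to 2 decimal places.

FOB price: CAD 19256.04

Not relevant to the conversion: freight, insurance — on the buyer under both terms; not part of either seller's price.
From EXW to FOB, the seller additionally bears: inland to port, export clearance, origin terminal.
FOB price = 16875.60 + 1731.42 + 179.12 + 469.90 = 19256.04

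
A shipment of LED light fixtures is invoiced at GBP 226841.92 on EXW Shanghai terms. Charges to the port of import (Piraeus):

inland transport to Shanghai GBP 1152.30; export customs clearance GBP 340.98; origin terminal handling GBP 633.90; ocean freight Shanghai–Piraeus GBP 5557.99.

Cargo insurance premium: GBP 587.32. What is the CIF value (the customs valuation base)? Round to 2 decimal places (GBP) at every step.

CIF value: GBP 235114.41

CIF = EXW price + pre-shipment costs + freight + insurance
CIF = 226841.92 + 1152.30 + 340.98 + 633.90 + 5557.99 + 587.32 = 235114.41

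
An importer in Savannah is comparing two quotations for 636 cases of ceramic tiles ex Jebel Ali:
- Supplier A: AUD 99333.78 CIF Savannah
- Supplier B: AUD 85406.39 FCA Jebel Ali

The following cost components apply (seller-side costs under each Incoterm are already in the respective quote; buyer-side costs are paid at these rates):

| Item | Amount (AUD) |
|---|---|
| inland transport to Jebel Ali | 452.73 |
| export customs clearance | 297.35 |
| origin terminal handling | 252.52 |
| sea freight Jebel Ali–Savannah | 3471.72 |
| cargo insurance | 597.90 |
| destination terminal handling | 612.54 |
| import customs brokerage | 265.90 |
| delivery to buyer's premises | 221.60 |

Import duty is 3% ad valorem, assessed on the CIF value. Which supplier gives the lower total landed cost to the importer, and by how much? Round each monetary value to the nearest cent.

Supplier A (CIF):
The CIF price already equals the CIF value: 99333.78
Import duty = 99333.78 × 3% = 2980.01
Buyer bears (A): 612.54 + 265.90 + 221.60 = 1100.04
Landed cost (A) = invoice 99333.78 + 1100.04 + duty 2980.01 = 103413.83
Supplier B (FCA):
CIF value = FCA price + origin terminal + freight + insurance = 85406.39 + 252.52 + 3471.72 + 597.90 = 89728.53
Import duty = 89728.53 × 3% = 2691.86
Buyer bears (B): 252.52 + 3471.72 + 597.90 + 612.54 + 265.90 + 221.60 = 5422.18
Landed cost (B) = invoice 85406.39 + 5422.18 + duty 2691.86 = 93520.43
Difference = |103413.83 − 93520.43| = 9893.40

Supplier B is cheaper by AUD 9893.40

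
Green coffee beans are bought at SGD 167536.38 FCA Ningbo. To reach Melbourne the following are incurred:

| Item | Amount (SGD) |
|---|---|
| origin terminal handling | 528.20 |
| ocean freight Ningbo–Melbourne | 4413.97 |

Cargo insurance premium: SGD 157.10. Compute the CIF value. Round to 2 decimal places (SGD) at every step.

CIF = FCA price + pre-shipment costs + freight + insurance
CIF = 167536.38 + 528.20 + 4413.97 + 157.10 = 172635.65

CIF value: SGD 172635.65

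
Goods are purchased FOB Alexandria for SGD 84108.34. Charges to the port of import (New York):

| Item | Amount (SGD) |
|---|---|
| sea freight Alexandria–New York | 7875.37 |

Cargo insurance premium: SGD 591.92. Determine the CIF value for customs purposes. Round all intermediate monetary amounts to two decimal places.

CIF value: SGD 92575.63

CIF = FOB price + freight + insurance
CIF = 84108.34 + 7875.37 + 591.92 = 92575.63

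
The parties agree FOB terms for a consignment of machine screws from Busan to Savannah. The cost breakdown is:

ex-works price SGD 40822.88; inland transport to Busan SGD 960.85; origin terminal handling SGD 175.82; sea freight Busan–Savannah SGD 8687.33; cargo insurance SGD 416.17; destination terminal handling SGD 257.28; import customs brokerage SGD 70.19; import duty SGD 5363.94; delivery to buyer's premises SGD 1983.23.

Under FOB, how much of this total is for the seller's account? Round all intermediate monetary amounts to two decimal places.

FOB: the seller bears costs until goods are on board at the origin port; the buyer bears freight, insurance and all costs thereafter.
Seller's account: goods 40822.88 + inland to port 960.85 + origin terminal 175.82 = 41959.55
Buyer's account: freight 8687.33 + insurance 416.17 + destination terminal 257.28 + brokerage 70.19 + duty 5363.94 + delivery 1983.23 = 16778.14

Seller's account: SGD 41959.55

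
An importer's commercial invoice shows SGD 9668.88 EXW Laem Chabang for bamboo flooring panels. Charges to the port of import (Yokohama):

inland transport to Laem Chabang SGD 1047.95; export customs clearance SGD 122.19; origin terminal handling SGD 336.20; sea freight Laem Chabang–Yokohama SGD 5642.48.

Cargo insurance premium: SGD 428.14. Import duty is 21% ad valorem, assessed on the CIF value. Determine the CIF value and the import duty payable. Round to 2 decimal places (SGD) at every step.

CIF value: SGD 17245.84; import duty: SGD 3621.63

CIF = EXW price + pre-shipment costs + freight + insurance
CIF = 9668.88 + 1047.95 + 122.19 + 336.20 + 5642.48 + 428.14 = 17245.84
Import duty = 17245.84 × 21% = 3621.63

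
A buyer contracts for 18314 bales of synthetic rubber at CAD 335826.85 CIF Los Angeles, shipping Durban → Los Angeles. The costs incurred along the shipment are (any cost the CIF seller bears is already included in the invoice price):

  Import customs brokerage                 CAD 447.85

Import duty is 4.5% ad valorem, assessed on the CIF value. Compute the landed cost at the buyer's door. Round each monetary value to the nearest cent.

Total landed cost: CAD 351386.91

CIF: the seller pays costs through ocean freight and marine insurance to the destination port.
The CIF price already equals the CIF value: 335826.85
Import duty = 335826.85 × 4.5% = 15112.21
Buyer bears: brokerage 447.85 + duty 15112.21 = 15560.06
Landed cost = invoice 335826.85 + 15560.06 = 351386.91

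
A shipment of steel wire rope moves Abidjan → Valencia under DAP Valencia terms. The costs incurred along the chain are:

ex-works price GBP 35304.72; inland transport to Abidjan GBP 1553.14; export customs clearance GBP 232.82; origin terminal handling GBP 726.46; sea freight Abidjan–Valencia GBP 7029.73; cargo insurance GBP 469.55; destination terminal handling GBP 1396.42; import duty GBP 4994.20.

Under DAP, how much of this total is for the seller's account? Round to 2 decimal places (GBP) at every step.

DAP: the seller bears all costs to the named destination except import duty and clearance.
Seller's account: goods 35304.72 + inland to port 1553.14 + export clearance 232.82 + origin terminal 726.46 + freight 7029.73 + insurance 469.55 + destination terminal 1396.42 = 46712.84
Buyer's account: duty 4994.20 = 4994.20

Seller's account: GBP 46712.84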